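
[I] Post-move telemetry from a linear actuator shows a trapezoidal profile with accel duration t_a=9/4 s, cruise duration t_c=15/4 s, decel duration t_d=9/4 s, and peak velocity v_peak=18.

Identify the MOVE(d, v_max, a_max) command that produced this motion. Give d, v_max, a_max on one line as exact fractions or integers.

a_max = 18/(9/4) = 8
d_a = ½·18·9/4 = 81/4; d_c = 18·15/4 = 135/2
d = 2·81/4 + 135/2 = 108
t_c = 15/4 > 0 → v_max = v_peak = 18

d=108 v_max=18 a_max=8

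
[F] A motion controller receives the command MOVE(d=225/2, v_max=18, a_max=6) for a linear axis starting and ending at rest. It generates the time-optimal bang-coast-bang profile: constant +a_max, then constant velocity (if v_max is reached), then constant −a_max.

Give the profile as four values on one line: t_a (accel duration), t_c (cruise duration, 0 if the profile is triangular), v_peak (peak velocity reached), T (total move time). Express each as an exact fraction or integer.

t_a=3 t_c=13/4 v_peak=18 T=37/4

v_max²/a_max = 18²/6 = 54
225/2 ≥ 54 so v_max reached
t_a = 18/6 = 3; v_peak = 18
d_cruise = 225/2 − 54 = 117/2; t_c = (117/2)/18 = 13/4
T = 2·3 + 13/4 = 37/4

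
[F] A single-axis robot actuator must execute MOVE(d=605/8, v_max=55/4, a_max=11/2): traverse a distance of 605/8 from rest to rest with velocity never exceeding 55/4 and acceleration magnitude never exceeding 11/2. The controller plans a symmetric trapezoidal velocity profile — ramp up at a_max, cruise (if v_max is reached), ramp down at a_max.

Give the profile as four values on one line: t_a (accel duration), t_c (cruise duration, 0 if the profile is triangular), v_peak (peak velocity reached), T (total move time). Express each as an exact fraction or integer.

v_max²/a_max = (55/4)²/(11/2) = 275/8
605/8 ≥ 275/8 → trapezoidal
t_a = (55/4)/(11/2) = 5/2; v_peak = 55/4
d_cruise = 605/8 − 275/8 = 165/4; t_c = (165/4)/(55/4) = 3
T = 2·5/2 + 3 = 8

t_a=5/2 t_c=3 v_peak=55/4 T=8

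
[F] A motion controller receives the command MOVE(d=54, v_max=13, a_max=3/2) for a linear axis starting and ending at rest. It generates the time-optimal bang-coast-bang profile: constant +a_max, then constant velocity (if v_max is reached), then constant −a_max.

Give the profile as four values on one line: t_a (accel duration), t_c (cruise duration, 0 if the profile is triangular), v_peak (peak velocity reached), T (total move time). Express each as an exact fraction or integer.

t_a=6 t_c=0 v_peak=9 T=12

vₘ²/aₘ = 13²/(3/2) = 338/3
54 < 338/3 ⇒ no cruise
v_peak = √(54·3/2) = √81 = 9
t_a = 9/(3/2) = 6; t_c = 0
T = 2·6 = 12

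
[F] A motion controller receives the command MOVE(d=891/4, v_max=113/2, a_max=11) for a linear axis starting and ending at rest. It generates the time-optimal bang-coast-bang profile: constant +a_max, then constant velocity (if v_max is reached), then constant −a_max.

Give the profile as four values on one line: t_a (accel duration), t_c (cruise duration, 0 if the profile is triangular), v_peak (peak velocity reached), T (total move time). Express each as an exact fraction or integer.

t_a=9/2 t_c=0 v_peak=99/2 T=9

v_max²/a_max = (113/2)²/11 = 12769/44
891/4 < 12769/44 ⇒ no cruise
v_peak = √(891/4·11) = √(9801/4) = 99/2
t_a = (99/2)/11 = 9/2; t_c = 0
T = 2·9/2 = 9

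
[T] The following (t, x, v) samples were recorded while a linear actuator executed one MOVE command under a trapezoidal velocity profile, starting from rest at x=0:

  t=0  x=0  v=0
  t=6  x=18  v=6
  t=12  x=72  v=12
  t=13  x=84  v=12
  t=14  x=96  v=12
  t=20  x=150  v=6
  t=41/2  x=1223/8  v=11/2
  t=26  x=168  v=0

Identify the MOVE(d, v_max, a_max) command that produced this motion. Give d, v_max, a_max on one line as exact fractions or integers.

final state: t=26, x=168, v=0 → d = 168
a_max = (6−0)/(6−0) = 1
max v = 12 over t∈[12,14] → v_max = 12
check: 12·(12+2) = 168 ✓

d=168 v_max=12 a_max=1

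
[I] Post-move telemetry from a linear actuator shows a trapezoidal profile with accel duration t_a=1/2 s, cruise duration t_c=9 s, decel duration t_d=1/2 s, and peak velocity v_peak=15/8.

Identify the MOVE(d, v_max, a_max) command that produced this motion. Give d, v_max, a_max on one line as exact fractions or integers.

d=285/16 v_max=15/8 a_max=15/4

a_max = (15/8)/(1/2) = 15/4
d_a = ½·15/8·1/2 = 15/32; d_c = 15/8·9 = 135/8
d = 2·15/32 + 135/8 = 285/16
t_c = 9 > 0 so v_max = 15/8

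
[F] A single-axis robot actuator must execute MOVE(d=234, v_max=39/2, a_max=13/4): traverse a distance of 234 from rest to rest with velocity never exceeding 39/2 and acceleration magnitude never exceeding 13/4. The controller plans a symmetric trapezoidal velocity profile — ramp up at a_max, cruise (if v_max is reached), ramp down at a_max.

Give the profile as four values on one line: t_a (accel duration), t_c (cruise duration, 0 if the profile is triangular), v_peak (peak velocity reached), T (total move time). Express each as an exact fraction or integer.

v_max²/a_max = (39/2)²/(13/4) = 117
234 ≥ 117 → trapezoidal
t_a = (39/2)/(13/4) = 6; v_peak = 39/2
d_cruise = 234 − 117 = 117; t_c = 117/(39/2) = 6
T = 2·6 + 6 = 18

t_a=6 t_c=6 v_peak=39/2 T=18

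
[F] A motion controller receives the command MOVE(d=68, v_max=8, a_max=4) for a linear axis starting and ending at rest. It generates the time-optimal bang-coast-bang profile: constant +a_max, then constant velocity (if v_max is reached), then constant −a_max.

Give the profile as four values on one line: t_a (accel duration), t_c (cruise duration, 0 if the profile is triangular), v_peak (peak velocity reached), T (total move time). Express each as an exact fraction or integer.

(v_max)²/a_max = 8²/4 = 16
68 ≥ 16 ⇒ cruise phase
t_a = 8/4 = 2; v_peak = 8
d_cruise = 68 − 16 = 52; t_c = 52/8 = 13/2
T = 2·2 + 13/2 = 21/2

t_a=2 t_c=13/2 v_peak=8 T=21/2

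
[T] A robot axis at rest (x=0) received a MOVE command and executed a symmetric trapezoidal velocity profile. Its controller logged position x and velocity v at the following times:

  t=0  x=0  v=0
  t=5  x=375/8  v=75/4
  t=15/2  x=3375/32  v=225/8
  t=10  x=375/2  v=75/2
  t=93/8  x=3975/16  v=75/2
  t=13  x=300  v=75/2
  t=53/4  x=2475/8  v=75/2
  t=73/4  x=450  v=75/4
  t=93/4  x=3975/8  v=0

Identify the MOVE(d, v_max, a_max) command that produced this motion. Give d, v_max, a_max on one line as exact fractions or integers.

final state: t=93/4, x=3975/8, v=0 → d = 3975/8
a_max = (75/4−0)/(5−0) = 15/4
max v = 75/2 over t∈[10,53/4] → v_max = 75/2
check: 75/2·(10+13/4) = 3975/8 ✓

d=3975/8 v_max=75/2 a_max=15/4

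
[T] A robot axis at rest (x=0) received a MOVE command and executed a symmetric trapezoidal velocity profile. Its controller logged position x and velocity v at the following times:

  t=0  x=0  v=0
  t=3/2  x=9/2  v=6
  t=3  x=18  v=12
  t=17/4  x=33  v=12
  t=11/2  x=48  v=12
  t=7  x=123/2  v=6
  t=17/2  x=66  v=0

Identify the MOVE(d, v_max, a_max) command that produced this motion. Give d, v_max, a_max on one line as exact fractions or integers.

d=66 v_max=12 a_max=4

final state: t=17/2, x=66, v=0 → d = 66
a_max = (6−0)/(3/2−0) = 4
max v = 12 over t∈[3,11/2] → v_max = 12
check: 12·(3+5/2) = 66 ✓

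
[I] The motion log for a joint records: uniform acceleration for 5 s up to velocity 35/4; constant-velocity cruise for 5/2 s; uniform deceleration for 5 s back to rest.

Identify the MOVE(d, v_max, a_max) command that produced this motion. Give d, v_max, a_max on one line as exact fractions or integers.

d=525/8 v_max=35/4 a_max=7/4

a_max = (35/4)/5 = 7/4
d_a = ½·35/4·5 = 175/8; d_c = 35/4·5/2 = 175/8
d = 2·175/8 + 175/8 = 525/8
t_c = 5/2 > 0 so v_max = 35/4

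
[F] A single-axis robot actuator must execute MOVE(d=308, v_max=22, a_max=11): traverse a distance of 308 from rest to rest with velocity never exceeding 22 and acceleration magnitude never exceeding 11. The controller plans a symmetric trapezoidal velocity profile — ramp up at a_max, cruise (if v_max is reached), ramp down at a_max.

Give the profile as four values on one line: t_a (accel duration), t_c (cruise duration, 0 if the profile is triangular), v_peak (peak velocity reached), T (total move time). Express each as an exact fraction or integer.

vₘ²/aₘ = 22²/11 = 44
308 ≥ 44 ⇒ cruise phase
t_a = 22/11 = 2; v_peak = 22
d_cruise = 308 − 44 = 264; t_c = 264/22 = 12
T = 2·2 + 12 = 16

t_a=2 t_c=12 v_peak=22 T=16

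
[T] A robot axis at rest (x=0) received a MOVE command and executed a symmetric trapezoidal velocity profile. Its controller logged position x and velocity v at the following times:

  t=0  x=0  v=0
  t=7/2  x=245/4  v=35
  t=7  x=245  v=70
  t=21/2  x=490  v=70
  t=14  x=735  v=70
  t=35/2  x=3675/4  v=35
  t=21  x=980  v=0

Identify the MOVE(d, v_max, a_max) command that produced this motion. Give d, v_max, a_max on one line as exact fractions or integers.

final state: t=21, x=980, v=0 → d = 980
a_max = (35−0)/(7/2−0) = 10
max v = 70 over t∈[7,14] → v_max = 70
check: 70·(7+7) = 980 ✓

d=980 v_max=70 a_max=10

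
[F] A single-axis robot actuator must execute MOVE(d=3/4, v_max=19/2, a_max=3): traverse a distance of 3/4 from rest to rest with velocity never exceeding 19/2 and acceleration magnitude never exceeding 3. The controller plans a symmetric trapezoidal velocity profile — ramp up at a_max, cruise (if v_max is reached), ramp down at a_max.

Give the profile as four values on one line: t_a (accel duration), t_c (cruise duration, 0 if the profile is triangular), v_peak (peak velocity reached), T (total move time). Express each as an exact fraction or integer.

t_a=1/2 t_c=0 v_peak=3/2 T=1

(v_max)²/a_max = (19/2)²/3 = 361/12
3/4 < 361/12 ⇒ no cruise
v_peak = √(3/4·3) = √(9/4) = 3/2
t_a = (3/2)/3 = 1/2; t_c = 0
T = 2·1/2 = 1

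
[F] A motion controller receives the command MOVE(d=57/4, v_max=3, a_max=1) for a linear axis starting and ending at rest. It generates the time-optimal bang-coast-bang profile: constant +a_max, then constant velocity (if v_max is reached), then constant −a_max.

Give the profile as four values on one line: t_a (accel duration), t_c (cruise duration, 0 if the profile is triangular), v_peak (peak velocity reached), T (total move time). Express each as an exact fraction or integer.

t_a=3 t_c=7/4 v_peak=3 T=31/4

(v_max)²/a_max = 3²/1 = 9
57/4 ≥ 9 so v_max reached
t_a = 3/1 = 3; v_peak = 3
d_cruise = 57/4 − 9 = 21/4; t_c = (21/4)/3 = 7/4
T = 2·3 + 7/4 = 31/4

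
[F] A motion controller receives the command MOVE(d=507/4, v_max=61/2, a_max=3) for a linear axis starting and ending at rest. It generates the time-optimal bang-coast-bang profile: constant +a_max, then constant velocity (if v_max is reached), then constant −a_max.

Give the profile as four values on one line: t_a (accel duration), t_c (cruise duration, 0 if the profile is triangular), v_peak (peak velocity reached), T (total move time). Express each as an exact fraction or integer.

v_max²/a_max = (61/2)²/3 = 3721/12
507/4 < 3721/12 so t_c = 0
v_peak = √(507/4·3) = √(1521/4) = 39/2
t_a = (39/2)/3 = 13/2; t_c = 0
T = 2·13/2 = 13

t_a=13/2 t_c=0 v_peak=39/2 T=13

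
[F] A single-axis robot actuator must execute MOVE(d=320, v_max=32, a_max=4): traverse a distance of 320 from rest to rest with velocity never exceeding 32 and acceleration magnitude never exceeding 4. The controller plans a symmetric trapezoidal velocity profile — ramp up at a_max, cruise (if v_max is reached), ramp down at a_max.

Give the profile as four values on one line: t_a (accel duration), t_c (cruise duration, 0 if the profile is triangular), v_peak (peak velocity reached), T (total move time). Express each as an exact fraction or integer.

t_a=8 t_c=2 v_peak=32 T=18

(v_max)²/a_max = 32²/4 = 256
320 ≥ 256 → trapezoidal
t_a = 32/4 = 8; v_peak = 32
d_cruise = 320 − 256 = 64; t_c = 64/32 = 2
T = 2·8 + 2 = 18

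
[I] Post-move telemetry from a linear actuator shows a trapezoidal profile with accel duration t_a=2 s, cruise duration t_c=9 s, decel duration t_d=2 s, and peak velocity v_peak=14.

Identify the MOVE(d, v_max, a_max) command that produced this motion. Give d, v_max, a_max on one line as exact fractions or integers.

a_max = 14/2 = 7
d_a = ½·14·2 = 14; d_c = 14·9 = 126
d = 2·14 + 126 = 154
t_c = 9 > 0 so v_max = 14

d=154 v_max=14 a_max=7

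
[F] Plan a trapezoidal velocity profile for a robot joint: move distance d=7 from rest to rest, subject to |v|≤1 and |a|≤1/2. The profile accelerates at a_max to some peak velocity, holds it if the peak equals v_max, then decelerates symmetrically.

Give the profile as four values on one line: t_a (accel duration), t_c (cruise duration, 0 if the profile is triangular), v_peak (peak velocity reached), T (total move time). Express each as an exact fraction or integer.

v_max²/a_max = 1²/(1/2) = 2
7 ≥ 2 → trapezoidal
t_a = 1/(1/2) = 2; v_peak = 1
d_cruise = 7 − 2 = 5; t_c = 5/1 = 5
T = 2·2 + 5 = 9

t_a=2 t_c=5 v_peak=1 T=9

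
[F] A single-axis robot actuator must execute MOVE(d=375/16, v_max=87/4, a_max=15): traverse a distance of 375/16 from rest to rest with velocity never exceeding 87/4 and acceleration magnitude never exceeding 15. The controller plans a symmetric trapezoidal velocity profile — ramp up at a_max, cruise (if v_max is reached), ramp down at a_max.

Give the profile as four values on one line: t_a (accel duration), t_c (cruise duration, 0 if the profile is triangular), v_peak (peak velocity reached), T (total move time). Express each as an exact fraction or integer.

t_a=5/4 t_c=0 v_peak=75/4 T=5/2

vₘ²/aₘ = (87/4)²/15 = 2523/80
375/16 < 2523/80 ⇒ no cruise
v_peak = √(375/16·15) = √(5625/16) = 75/4
t_a = (75/4)/15 = 5/4; t_c = 0
T = 2·5/4 = 5/2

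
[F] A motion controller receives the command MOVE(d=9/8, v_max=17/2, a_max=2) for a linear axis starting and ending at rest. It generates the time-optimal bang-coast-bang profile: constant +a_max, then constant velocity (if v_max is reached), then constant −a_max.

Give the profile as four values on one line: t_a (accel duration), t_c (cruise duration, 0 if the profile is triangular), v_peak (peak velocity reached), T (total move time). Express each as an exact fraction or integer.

vₘ²/aₘ = (17/2)²/2 = 289/8
9/8 < 289/8 ⇒ no cruise
v_peak = √(9/8·2) = √(9/4) = 3/2
t_a = (3/2)/2 = 3/4; t_c = 0
T = 2·3/4 = 3/2

t_a=3/4 t_c=0 v_peak=3/2 T=3/2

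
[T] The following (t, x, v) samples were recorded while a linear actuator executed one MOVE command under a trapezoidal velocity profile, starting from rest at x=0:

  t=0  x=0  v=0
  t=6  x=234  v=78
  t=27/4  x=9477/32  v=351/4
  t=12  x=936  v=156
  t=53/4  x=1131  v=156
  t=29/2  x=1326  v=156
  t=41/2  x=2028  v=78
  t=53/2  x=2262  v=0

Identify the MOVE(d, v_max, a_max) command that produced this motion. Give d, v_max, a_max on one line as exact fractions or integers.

d=2262 v_max=156 a_max=13

final state: t=53/2, x=2262, v=0 → d = 2262
a_max = (78−0)/(6−0) = 13
max v = 156 over t∈[12,29/2] → v_max = 156
check: 156·(12+5/2) = 2262 ✓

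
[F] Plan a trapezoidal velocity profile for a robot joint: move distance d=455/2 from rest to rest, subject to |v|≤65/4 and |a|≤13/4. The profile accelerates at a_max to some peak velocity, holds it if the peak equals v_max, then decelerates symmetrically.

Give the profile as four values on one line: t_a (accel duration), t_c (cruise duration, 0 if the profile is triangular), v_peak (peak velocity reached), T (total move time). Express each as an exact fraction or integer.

vₘ²/aₘ = (65/4)²/(13/4) = 325/4
455/2 ≥ 325/4 so v_max reached
t_a = (65/4)/(13/4) = 5; v_peak = 65/4
d_cruise = 455/2 − 325/4 = 585/4; t_c = (585/4)/(65/4) = 9
T = 2·5 + 9 = 19

t_a=5 t_c=9 v_peak=65/4 T=19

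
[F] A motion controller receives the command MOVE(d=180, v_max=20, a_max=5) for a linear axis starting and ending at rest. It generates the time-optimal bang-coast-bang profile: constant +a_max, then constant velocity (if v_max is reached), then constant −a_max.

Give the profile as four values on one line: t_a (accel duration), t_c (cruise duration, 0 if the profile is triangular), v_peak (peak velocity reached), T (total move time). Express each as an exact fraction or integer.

t_a=4 t_c=5 v_peak=20 T=13

(v_max)²/a_max = 20²/5 = 80
180 ≥ 80 ⇒ cruise phase
t_a = 20/5 = 4; v_peak = 20
d_cruise = 180 − 80 = 100; t_c = 100/20 = 5
T = 2·4 + 5 = 13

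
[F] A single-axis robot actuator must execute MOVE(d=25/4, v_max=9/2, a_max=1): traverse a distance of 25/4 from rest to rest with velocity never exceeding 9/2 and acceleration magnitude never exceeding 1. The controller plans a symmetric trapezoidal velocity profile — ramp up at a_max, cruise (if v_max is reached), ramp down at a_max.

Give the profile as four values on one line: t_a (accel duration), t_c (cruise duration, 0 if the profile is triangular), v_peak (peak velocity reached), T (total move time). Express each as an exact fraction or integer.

t_a=5/2 t_c=0 v_peak=5/2 T=5

v_max²/a_max = (9/2)²/1 = 81/4
25/4 < 81/4 → triangular
v_peak = √(25/4·1) = √(25/4) = 5/2
t_a = (5/2)/1 = 5/2; t_c = 0
T = 2·5/2 = 5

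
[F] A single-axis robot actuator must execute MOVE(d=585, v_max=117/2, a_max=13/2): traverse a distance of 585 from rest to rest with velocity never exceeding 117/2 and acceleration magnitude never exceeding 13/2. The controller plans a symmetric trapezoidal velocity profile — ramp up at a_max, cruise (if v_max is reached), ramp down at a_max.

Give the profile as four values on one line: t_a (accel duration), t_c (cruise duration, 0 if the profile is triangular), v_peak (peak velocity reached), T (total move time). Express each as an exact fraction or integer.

t_a=9 t_c=1 v_peak=117/2 T=19

(v_max)²/a_max = (117/2)²/(13/2) = 1053/2
585 ≥ 1053/2 ⇒ cruise phase
t_a = (117/2)/(13/2) = 9; v_peak = 117/2
d_cruise = 585 − 1053/2 = 117/2; t_c = (117/2)/(117/2) = 1
T = 2·9 + 1 = 19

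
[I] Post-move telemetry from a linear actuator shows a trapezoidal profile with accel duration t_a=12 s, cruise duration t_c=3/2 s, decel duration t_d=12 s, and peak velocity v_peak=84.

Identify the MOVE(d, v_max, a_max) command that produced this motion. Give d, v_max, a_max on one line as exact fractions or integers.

d=1134 v_max=84 a_max=7

a_max = 84/12 = 7
d_a = ½·84·12 = 504; d_c = 84·3/2 = 126
d = 2·504 + 126 = 1134
t_c = 3/2 > 0 → v_max = v_peak = 84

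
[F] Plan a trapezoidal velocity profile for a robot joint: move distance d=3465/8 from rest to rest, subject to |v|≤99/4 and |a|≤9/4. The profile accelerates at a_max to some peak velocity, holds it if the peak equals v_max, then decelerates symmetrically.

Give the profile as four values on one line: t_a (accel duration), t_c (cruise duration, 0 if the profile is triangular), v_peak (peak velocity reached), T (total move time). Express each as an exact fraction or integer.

(v_max)²/a_max = (99/4)²/(9/4) = 1089/4
3465/8 ≥ 1089/4 so v_max reached
t_a = (99/4)/(9/4) = 11; v_peak = 99/4
d_cruise = 3465/8 − 1089/4 = 1287/8; t_c = (1287/8)/(99/4) = 13/2
T = 2·11 + 13/2 = 57/2

t_a=11 t_c=13/2 v_peak=99/4 T=57/2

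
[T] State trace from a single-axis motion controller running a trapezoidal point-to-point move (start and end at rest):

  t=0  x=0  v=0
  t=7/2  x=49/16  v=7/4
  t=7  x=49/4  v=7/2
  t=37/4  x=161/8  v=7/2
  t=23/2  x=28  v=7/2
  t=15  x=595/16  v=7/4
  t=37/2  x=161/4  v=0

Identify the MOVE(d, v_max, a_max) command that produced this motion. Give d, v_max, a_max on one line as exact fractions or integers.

d=161/4 v_max=7/2 a_max=1/2

final state: t=37/2, x=161/4, v=0 → d = 161/4
a_max = (7/4−0)/(7/2−0) = 1/2
max v = 7/2 over t∈[7,23/2] → v_max = 7/2
check: 7/2·(7+9/2) = 161/4 ✓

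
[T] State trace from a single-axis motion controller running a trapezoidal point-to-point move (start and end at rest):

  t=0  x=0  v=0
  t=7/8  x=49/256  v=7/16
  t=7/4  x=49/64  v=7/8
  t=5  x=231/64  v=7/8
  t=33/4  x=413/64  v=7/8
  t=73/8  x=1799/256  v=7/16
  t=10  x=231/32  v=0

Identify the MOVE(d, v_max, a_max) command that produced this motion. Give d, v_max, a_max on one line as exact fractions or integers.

final state: t=10, x=231/32, v=0 → d = 231/32
a_max = (7/16−0)/(7/8−0) = 1/2
max v = 7/8 over t∈[7/4,33/4] → v_max = 7/8
check: 7/8·(7/4+13/2) = 231/32 ✓

d=231/32 v_max=7/8 a_max=1/2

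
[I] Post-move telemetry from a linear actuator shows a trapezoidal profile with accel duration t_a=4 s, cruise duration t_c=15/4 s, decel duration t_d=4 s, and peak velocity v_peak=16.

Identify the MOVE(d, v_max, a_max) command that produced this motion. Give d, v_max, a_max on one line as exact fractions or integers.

a_max = 16/4 = 4
d_a = ½·16·4 = 32; d_c = 16·15/4 = 60
d = 2·32 + 60 = 124
t_c = 15/4 > 0 → v_max = v_peak = 16

d=124 v_max=16 a_max=4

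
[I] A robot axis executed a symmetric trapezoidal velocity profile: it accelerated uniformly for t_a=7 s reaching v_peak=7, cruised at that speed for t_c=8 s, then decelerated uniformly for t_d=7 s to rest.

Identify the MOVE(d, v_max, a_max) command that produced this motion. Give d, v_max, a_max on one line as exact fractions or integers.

a_max = 7/7 = 1
d_a = ½·7·7 = 49/2; d_c = 7·8 = 56
d = 2·49/2 + 56 = 105
t_c = 8 > 0 → v_max = v_peak = 7

d=105 v_max=7 a_max=1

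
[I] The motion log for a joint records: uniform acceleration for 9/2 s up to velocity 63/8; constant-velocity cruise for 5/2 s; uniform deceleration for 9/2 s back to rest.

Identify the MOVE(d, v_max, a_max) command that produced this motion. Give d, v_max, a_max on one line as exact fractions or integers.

a_max = (63/8)/(9/2) = 7/4
d_a = ½·63/8·9/2 = 567/32; d_c = 63/8·5/2 = 315/16
d = 2·567/32 + 315/16 = 441/8
t_c = 5/2 > 0 so v_max = 63/8

d=441/8 v_max=63/8 a_max=7/4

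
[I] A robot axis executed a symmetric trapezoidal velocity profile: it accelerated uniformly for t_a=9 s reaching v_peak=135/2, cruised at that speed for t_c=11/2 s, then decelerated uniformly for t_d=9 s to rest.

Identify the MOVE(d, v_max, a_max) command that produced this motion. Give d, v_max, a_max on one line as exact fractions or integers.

d=3915/4 v_max=135/2 a_max=15/2

a_max = (135/2)/9 = 15/2
d_a = ½·135/2·9 = 1215/4; d_c = 135/2·11/2 = 1485/4
d = 2·1215/4 + 1485/4 = 3915/4
t_c = 11/2 > 0 → v_max = v_peak = 135/2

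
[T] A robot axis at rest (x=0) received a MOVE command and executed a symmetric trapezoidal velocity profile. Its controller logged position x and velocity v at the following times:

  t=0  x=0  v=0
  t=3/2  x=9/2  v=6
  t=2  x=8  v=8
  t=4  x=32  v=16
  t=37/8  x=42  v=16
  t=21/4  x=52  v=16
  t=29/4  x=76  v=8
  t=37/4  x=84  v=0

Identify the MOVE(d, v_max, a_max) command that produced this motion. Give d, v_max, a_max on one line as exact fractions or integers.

d=84 v_max=16 a_max=4

final state: t=37/4, x=84, v=0 → d = 84
a_max = (6−0)/(3/2−0) = 4
max v = 16 over t∈[4,21/4] → v_max = 16
check: 16·(4+5/4) = 84 ✓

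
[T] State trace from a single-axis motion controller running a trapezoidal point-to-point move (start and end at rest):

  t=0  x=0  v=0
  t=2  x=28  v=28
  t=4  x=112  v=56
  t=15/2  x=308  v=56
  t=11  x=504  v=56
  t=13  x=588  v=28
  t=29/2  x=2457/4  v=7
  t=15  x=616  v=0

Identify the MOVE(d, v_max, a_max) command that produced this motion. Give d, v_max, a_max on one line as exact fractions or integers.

d=616 v_max=56 a_max=14

final state: t=15, x=616, v=0 → d = 616
a_max = (28−0)/(2−0) = 14
max v = 56 over t∈[4,11] → v_max = 56
check: 56·(4+7) = 616 ✓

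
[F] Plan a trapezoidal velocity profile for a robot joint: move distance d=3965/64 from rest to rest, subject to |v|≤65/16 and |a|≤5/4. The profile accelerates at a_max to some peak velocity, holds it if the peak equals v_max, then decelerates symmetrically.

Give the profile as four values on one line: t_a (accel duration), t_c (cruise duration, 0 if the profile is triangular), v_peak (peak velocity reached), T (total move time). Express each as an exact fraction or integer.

(v_max)²/a_max = (65/16)²/(5/4) = 845/64
3965/64 ≥ 845/64 ⇒ cruise phase
t_a = (65/16)/(5/4) = 13/4; v_peak = 65/16
d_cruise = 3965/64 − 845/64 = 195/4; t_c = (195/4)/(65/16) = 12
T = 2·13/4 + 12 = 37/2

t_a=13/4 t_c=12 v_peak=65/16 T=37/2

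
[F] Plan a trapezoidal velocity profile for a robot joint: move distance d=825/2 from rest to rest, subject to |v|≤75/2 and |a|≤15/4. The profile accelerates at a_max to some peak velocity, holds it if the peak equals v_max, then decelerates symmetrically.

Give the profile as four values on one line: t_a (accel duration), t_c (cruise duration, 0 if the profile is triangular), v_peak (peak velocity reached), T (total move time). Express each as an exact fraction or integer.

(v_max)²/a_max = (75/2)²/(15/4) = 375
825/2 ≥ 375 so v_max reached
t_a = (75/2)/(15/4) = 10; v_peak = 75/2
d_cruise = 825/2 − 375 = 75/2; t_c = (75/2)/(75/2) = 1
T = 2·10 + 1 = 21

t_a=10 t_c=1 v_peak=75/2 T=21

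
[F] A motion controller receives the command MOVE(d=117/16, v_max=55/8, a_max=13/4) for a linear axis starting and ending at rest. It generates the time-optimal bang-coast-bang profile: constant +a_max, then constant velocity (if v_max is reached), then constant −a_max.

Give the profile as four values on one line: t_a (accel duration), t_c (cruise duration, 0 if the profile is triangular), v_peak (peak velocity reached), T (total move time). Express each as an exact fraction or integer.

t_a=3/2 t_c=0 v_peak=39/8 T=3

(v_max)²/a_max = (55/8)²/(13/4) = 3025/208
117/16 < 3025/208 so t_c = 0
v_peak = √(117/16·13/4) = √(1521/64) = 39/8
t_a = (39/8)/(13/4) = 3/2; t_c = 0
T = 2·3/2 = 3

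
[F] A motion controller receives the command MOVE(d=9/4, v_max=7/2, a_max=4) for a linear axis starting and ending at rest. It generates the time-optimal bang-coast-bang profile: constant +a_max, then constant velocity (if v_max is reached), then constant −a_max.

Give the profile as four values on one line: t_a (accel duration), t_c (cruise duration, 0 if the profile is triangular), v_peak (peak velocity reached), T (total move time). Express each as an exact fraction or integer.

t_a=3/4 t_c=0 v_peak=3 T=3/2

(v_max)²/a_max = (7/2)²/4 = 49/16
9/4 < 49/16 so t_c = 0
v_peak = √(9/4·4) = √9 = 3
t_a = 3/4; t_c = 0
T = 2·3/4 = 3/2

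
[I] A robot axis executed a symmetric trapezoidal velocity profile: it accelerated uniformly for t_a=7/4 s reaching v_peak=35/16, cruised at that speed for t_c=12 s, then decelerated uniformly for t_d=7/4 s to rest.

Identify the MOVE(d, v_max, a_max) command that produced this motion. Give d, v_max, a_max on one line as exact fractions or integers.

d=1925/64 v_max=35/16 a_max=5/4

a_max = (35/16)/(7/4) = 5/4
d_a = ½·35/16·7/4 = 245/128; d_c = 35/16·12 = 105/4
d = 2·245/128 + 105/4 = 1925/64
t_c = 12 > 0 ⇒ limit active, v_max = 35/16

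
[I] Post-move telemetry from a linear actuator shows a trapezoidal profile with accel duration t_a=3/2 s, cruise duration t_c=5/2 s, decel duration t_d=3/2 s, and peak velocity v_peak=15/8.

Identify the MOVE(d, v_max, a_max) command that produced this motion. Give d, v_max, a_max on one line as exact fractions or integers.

d=15/2 v_max=15/8 a_max=5/4

a_max = (15/8)/(3/2) = 5/4
d_a = ½·15/8·3/2 = 45/32; d_c = 15/8·5/2 = 75/16
d = 2·45/32 + 75/16 = 15/2
t_c = 5/2 > 0 so v_max = 15/8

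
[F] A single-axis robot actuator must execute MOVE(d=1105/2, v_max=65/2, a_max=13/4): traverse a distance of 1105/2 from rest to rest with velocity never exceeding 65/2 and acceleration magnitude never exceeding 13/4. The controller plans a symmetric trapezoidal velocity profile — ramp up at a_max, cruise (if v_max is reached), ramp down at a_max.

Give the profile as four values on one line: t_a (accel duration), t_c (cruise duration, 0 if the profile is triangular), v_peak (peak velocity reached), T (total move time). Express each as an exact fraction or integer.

(v_max)²/a_max = (65/2)²/(13/4) = 325
1105/2 ≥ 325 so v_max reached
t_a = (65/2)/(13/4) = 10; v_peak = 65/2
d_cruise = 1105/2 − 325 = 455/2; t_c = (455/2)/(65/2) = 7
T = 2·10 + 7 = 27

t_a=10 t_c=7 v_peak=65/2 T=27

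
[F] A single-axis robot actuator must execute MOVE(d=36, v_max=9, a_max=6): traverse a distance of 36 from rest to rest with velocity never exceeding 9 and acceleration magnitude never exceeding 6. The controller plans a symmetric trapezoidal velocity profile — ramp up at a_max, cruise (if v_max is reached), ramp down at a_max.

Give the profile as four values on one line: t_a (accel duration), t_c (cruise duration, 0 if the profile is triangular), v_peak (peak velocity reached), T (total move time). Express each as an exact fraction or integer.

v_max²/a_max = 9²/6 = 27/2
36 ≥ 27/2 → trapezoidal
t_a = 9/6 = 3/2; v_peak = 9
d_cruise = 36 − 27/2 = 45/2; t_c = (45/2)/9 = 5/2
T = 2·3/2 + 5/2 = 11/2

t_a=3/2 t_c=5/2 v_peak=9 T=11/2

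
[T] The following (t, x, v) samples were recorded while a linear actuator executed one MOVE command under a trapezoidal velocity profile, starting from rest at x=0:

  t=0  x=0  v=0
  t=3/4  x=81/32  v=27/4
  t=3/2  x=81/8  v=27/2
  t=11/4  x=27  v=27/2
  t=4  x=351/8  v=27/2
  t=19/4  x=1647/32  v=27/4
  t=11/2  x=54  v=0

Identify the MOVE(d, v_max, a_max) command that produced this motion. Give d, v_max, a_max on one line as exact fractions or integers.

d=54 v_max=27/2 a_max=9

final state: t=11/2, x=54, v=0 → d = 54
a_max = (27/4−0)/(3/4−0) = 9
max v = 27/2 over t∈[3/2,4] → v_max = 27/2
check: 27/2·(3/2+5/2) = 54 ✓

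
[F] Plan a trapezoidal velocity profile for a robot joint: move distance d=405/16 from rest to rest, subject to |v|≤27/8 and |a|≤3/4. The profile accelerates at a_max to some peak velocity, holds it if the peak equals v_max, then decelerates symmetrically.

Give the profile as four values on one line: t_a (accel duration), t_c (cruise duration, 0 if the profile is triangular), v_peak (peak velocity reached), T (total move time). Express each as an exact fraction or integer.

t_a=9/2 t_c=3 v_peak=27/8 T=12

vₘ²/aₘ = (27/8)²/(3/4) = 243/16
405/16 ≥ 243/16 → trapezoidal
t_a = (27/8)/(3/4) = 9/2; v_peak = 27/8
d_cruise = 405/16 − 243/16 = 81/8; t_c = (81/8)/(27/8) = 3
T = 2·9/2 + 3 = 12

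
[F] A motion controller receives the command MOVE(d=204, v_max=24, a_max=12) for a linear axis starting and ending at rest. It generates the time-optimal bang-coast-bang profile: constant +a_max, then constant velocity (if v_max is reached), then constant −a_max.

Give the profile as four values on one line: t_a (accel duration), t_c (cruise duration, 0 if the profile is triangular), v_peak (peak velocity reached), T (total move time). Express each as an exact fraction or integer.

t_a=2 t_c=13/2 v_peak=24 T=21/2

vₘ²/aₘ = 24²/12 = 48
204 ≥ 48 → trapezoidal
t_a = 24/12 = 2; v_peak = 24
d_cruise = 204 − 48 = 156; t_c = 156/24 = 13/2
T = 2·2 + 13/2 = 21/2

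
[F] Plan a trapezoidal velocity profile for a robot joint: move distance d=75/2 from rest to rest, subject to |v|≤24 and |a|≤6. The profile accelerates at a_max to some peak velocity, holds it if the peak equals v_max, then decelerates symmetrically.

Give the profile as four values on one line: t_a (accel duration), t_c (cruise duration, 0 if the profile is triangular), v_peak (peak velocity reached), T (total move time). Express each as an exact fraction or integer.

t_a=5/2 t_c=0 v_peak=15 T=5

(v_max)²/a_max = 24²/6 = 96
75/2 < 96 → triangular
v_peak = √(75/2·6) = √225 = 15
t_a = 15/6 = 5/2; t_c = 0
T = 2·5/2 = 5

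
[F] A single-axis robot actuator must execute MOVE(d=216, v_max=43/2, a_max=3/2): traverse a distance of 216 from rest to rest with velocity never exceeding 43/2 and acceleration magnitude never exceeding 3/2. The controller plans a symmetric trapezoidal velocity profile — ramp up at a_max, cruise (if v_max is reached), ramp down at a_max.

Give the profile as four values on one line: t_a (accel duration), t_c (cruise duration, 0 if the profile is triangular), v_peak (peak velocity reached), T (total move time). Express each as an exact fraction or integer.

vₘ²/aₘ = (43/2)²/(3/2) = 1849/6
216 < 1849/6 so t_c = 0
v_peak = √(216·3/2) = √324 = 18
t_a = 18/(3/2) = 12; t_c = 0
T = 2·12 = 24

t_a=12 t_c=0 v_peak=18 T=24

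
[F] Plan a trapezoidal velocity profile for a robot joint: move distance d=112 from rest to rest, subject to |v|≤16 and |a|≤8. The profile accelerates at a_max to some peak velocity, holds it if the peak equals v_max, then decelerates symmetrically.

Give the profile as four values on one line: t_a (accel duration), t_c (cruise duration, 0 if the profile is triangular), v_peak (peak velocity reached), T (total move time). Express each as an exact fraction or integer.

t_a=2 t_c=5 v_peak=16 T=9

vₘ²/aₘ = 16²/8 = 32
112 ≥ 32 so v_max reached
t_a = 16/8 = 2; v_peak = 16
d_cruise = 112 − 32 = 80; t_c = 80/16 = 5
T = 2·2 + 5 = 9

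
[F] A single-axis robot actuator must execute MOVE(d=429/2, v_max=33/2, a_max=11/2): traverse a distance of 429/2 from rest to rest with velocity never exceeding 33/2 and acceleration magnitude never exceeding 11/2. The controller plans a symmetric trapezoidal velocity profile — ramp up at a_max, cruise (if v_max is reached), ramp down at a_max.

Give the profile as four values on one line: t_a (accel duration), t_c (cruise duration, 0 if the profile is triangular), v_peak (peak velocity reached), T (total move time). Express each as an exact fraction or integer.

t_a=3 t_c=10 v_peak=33/2 T=16

v_max²/a_max = (33/2)²/(11/2) = 99/2
429/2 ≥ 99/2 so v_max reached
t_a = (33/2)/(11/2) = 3; v_peak = 33/2
d_cruise = 429/2 − 99/2 = 165; t_c = 165/(33/2) = 10
T = 2·3 + 10 = 16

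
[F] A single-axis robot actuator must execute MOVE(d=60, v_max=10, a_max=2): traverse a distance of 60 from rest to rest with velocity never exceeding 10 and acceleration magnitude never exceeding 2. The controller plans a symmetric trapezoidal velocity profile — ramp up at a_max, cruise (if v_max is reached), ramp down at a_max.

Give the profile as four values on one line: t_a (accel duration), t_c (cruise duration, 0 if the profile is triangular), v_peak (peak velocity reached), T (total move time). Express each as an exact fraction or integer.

t_a=5 t_c=1 v_peak=10 T=11

(v_max)²/a_max = 10²/2 = 50
60 ≥ 50 ⇒ cruise phase
t_a = 10/2 = 5; v_peak = 10
d_cruise = 60 − 50 = 10; t_c = 10/10 = 1
T = 2·5 + 1 = 11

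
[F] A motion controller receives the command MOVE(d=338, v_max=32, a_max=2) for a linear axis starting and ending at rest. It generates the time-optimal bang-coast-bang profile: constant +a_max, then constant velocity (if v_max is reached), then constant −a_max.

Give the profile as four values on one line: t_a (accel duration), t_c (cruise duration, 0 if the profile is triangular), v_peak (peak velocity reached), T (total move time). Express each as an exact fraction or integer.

t_a=13 t_c=0 v_peak=26 T=26

vₘ²/aₘ = 32²/2 = 512
338 < 512 → triangular
v_peak = √(338·2) = √676 = 26
t_a = 26/2 = 13; t_c = 0
T = 2·13 = 26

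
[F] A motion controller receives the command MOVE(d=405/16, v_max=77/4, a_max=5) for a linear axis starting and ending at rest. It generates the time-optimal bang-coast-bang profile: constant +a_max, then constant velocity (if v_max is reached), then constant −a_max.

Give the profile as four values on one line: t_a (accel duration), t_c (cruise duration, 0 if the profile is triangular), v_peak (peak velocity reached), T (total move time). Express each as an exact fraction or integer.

t_a=9/4 t_c=0 v_peak=45/4 T=9/2

vₘ²/aₘ = (77/4)²/5 = 5929/80
405/16 < 5929/80 so t_c = 0
v_peak = √(405/16·5) = √(2025/16) = 45/4
t_a = (45/4)/5 = 9/4; t_c = 0
T = 2·9/4 = 9/2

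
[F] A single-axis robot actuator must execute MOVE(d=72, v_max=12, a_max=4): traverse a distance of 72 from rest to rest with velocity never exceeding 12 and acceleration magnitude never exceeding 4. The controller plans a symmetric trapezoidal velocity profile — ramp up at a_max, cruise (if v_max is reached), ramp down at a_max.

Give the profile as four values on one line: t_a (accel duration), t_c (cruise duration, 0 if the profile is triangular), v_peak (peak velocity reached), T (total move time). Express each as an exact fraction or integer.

(v_max)²/a_max = 12²/4 = 36
72 ≥ 36 → trapezoidal
t_a = 12/4 = 3; v_peak = 12
d_cruise = 72 − 36 = 36; t_c = 36/12 = 3
T = 2·3 + 3 = 9

t_a=3 t_c=3 v_peak=12 T=9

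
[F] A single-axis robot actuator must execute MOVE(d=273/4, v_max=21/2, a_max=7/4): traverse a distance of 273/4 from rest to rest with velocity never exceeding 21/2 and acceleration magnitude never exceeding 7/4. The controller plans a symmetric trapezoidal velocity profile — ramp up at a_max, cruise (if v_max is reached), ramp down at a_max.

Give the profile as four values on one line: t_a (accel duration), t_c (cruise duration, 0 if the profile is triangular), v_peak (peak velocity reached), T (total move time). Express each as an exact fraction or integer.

(v_max)²/a_max = (21/2)²/(7/4) = 63
273/4 ≥ 63 so v_max reached
t_a = (21/2)/(7/4) = 6; v_peak = 21/2
d_cruise = 273/4 − 63 = 21/4; t_c = (21/4)/(21/2) = 1/2
T = 2·6 + 1/2 = 25/2

t_a=6 t_c=1/2 v_peak=21/2 T=25/2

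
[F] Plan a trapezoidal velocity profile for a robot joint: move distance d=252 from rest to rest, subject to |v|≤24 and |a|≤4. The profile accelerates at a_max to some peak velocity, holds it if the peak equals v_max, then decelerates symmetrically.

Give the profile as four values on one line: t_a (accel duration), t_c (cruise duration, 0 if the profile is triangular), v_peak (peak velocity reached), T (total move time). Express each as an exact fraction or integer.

(v_max)²/a_max = 24²/4 = 144
252 ≥ 144 ⇒ cruise phase
t_a = 24/4 = 6; v_peak = 24
d_cruise = 252 − 144 = 108; t_c = 108/24 = 9/2
T = 2·6 + 9/2 = 33/2

t_a=6 t_c=9/2 v_peak=24 T=33/2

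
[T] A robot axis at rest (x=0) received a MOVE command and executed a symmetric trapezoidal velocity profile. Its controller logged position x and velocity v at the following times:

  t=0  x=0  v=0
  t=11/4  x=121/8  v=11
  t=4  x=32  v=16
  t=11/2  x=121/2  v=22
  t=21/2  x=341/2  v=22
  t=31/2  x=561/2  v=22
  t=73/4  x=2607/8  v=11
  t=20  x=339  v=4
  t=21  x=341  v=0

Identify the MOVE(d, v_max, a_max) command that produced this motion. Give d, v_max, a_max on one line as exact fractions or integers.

d=341 v_max=22 a_max=4

final state: t=21, x=341, v=0 → d = 341
a_max = (11−0)/(11/4−0) = 4
max v = 22 over t∈[11/2,31/2] → v_max = 22
check: 22·(11/2+10) = 341 ✓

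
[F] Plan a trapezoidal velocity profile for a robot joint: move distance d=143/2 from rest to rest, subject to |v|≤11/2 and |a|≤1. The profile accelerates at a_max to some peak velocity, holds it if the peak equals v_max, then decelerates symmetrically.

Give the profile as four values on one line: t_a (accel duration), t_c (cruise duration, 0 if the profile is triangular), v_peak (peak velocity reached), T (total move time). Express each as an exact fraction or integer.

t_a=11/2 t_c=15/2 v_peak=11/2 T=37/2

v_max²/a_max = (11/2)²/1 = 121/4
143/2 ≥ 121/4 → trapezoidal
t_a = (11/2)/1 = 11/2; v_peak = 11/2
d_cruise = 143/2 − 121/4 = 165/4; t_c = (165/4)/(11/2) = 15/2
T = 2·11/2 + 15/2 = 37/2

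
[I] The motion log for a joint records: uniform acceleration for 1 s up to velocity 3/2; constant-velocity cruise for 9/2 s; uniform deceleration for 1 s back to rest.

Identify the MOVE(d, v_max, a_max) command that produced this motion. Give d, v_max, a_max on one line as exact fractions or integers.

d=33/4 v_max=3/2 a_max=3/2

a_max = (3/2)/1 = 3/2
d_a = ½·3/2·1 = 3/4; d_c = 3/2·9/2 = 27/4
d = 2·3/4 + 27/4 = 33/4
t_c = 9/2 > 0 → v_max = v_peak = 3/2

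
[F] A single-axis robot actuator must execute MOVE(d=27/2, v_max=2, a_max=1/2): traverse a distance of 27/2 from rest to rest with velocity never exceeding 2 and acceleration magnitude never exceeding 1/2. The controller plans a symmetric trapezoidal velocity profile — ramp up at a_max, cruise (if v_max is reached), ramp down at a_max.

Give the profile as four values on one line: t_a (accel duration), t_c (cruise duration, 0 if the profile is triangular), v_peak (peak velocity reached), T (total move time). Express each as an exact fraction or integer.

t_a=4 t_c=11/4 v_peak=2 T=43/4

v_max²/a_max = 2²/(1/2) = 8
27/2 ≥ 8 ⇒ cruise phase
t_a = 2/(1/2) = 4; v_peak = 2
d_cruise = 27/2 − 8 = 11/2; t_c = (11/2)/2 = 11/4
T = 2·4 + 11/4 = 43/4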